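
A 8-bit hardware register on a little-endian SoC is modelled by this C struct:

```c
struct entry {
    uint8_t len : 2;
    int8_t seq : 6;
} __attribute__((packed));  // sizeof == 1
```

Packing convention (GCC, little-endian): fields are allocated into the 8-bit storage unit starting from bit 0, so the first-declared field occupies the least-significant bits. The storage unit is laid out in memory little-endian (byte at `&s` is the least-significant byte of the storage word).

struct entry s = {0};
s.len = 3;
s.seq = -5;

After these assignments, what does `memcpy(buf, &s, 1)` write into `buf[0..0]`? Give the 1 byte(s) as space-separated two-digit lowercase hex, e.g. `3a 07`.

[0+:2] len=3 & 0x3 = 0x3; word=0x03
[2+:6] seq=-5 & 0x3f = 0x3b; word=0xef
word = 0xef → little-endian bytes:
  [0]=0xef

ef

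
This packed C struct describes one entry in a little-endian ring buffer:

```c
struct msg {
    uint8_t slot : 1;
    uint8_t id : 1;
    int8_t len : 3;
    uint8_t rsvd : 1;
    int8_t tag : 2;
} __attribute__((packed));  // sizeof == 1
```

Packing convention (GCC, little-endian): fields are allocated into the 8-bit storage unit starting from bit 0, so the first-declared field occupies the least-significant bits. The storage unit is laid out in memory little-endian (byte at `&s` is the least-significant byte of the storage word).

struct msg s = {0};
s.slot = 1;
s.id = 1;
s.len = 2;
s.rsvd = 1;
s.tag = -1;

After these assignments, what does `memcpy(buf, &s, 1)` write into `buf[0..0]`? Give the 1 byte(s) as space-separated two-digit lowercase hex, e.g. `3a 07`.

[0+:1] slot=1 & 0x1 = 0x1; word=0x01
[1+:1] id=1 & 0x1 = 0x1; word=0x03
[2+:3] len=2 & 0x7 = 0x2; word=0x0b
[5+:1] rsvd=1 & 0x1 = 0x1; word=0x2b
[6+:2] tag=-1 & 0x3 = 0x3; word=0xeb
word = 0xeb → little-endian bytes:
  [0]=0xeb

eb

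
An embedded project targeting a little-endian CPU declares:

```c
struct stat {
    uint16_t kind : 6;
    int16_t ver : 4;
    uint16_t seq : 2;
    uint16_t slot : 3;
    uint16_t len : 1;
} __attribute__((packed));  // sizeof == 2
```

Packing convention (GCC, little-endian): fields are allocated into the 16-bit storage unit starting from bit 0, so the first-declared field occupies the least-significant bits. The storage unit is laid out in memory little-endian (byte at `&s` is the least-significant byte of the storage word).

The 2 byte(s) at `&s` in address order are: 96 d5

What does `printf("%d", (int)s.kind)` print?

22

[0]=0x96 [1]=0xd5 (little-endian) → word 0xd596
kind:6 @ bit 0 → (0xd596>>0)&0x3f = 0x16  ←
ver:4 @ bit 6 → (0xd596>>6)&0xf = 0x6
seq:2 @ bit 10 → (0xd596>>10)&0x3 = 0x1
slot:3 @ bit 12 → (0xd596>>12)&0x7 = 0x5
len:1 @ bit 15 → (0xd596>>15)&0x1 = 0x1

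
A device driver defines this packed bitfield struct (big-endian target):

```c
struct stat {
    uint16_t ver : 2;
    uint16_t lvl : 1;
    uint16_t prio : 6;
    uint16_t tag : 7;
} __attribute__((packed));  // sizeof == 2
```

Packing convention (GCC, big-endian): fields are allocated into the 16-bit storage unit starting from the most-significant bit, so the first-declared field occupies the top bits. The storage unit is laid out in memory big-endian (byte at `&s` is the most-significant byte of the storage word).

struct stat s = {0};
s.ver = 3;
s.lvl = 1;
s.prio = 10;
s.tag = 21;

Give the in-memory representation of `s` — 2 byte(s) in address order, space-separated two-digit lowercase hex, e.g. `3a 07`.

[14+:2] ver=3 & 0x3 = 0x3; word=0xc000
[13+:1] lvl=1 & 0x1 = 0x1; word=0xe000
[7+:6] prio=10 & 0x3f = 0xa; word=0xe500
[0+:7] tag=21 & 0x7f = 0x15; word=0xe515
word = 0xe515 → big-endian bytes:
  [0]=0xe5  [1]=0x15

e5 15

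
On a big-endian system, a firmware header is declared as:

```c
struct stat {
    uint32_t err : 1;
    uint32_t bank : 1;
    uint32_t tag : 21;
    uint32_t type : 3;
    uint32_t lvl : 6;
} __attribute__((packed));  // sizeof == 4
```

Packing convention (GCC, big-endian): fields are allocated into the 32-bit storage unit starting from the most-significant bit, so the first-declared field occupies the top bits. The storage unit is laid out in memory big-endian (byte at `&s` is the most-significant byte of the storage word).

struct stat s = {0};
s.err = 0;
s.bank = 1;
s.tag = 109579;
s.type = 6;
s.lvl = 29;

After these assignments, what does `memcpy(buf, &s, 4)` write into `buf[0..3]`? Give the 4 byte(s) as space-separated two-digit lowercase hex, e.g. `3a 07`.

err:1 = 0 → 0x0 << 31 → word 0x00000000
bank:1 = 1 → 0x1 << 30 → word 0x40000000
tag:21 = 109579 → 0x1ac0b << 9 → word 0x43581600
type:3 = 6 → 0x6 << 6 → word 0x43581780
lvl:6 = 29 → 0x1d << 0 → word 0x4358179d
word = 0x4358179d → big-endian bytes:
  [0]=0x43  [1]=0x58  [2]=0x17  [3]=0x9d

43 58 17 9d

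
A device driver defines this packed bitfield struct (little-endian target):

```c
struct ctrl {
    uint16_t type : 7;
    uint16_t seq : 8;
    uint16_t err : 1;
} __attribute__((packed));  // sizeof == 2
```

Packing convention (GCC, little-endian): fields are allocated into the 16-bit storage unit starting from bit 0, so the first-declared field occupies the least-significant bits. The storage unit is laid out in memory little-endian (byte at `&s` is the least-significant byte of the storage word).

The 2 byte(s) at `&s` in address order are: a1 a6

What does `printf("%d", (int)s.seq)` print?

[0]=0xa1 [1]=0xa6 (little-endian) → word 0xa6a1
type:7 @ bit 0 → (0xa6a1>>0)&0x7f = 0x21
seq:8 @ bit 7 → (0xa6a1>>7)&0xff = 0x4d  ←
err:1 @ bit 15 → (0xa6a1>>15)&0x1 = 0x1

77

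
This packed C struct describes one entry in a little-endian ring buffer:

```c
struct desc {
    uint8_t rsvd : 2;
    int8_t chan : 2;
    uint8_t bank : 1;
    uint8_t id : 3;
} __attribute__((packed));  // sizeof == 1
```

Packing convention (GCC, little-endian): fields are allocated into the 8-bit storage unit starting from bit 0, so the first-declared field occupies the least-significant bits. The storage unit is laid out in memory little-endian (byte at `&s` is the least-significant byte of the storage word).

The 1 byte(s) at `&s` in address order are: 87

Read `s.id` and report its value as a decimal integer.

4

[0]=0x87 (little-endian) → word 0x87
rsvd [0+:2] = (word>>0) & 0x3 = 3
chan [2+:2] = (word>>2) & 0x3 = 1
bank [4+:1] = (word>>4) & 0x1 = 0
id [5+:3] = (word>>5) & 0x7 = 4  ←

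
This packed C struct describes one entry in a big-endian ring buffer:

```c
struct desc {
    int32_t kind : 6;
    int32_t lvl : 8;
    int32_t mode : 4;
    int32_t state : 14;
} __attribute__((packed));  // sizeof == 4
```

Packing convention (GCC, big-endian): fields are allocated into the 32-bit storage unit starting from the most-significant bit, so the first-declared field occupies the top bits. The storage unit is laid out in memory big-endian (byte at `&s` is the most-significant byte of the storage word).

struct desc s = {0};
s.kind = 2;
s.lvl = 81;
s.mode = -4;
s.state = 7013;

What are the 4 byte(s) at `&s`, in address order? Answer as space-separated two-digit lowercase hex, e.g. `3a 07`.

09 47 1b 65

kind:6 = 2 → 0x2 << 26 → word 0x08000000
lvl:8 = 81 → 0x51 << 18 → word 0x09440000
mode:4 = -4 → 0xc << 14 → word 0x09470000
state:14 = 7013 → 0x1b65 << 0 → word 0x09471b65
word = 0x09471b65 → big-endian bytes:
  [0]=0x09  [1]=0x47  [2]=0x1b  [3]=0x65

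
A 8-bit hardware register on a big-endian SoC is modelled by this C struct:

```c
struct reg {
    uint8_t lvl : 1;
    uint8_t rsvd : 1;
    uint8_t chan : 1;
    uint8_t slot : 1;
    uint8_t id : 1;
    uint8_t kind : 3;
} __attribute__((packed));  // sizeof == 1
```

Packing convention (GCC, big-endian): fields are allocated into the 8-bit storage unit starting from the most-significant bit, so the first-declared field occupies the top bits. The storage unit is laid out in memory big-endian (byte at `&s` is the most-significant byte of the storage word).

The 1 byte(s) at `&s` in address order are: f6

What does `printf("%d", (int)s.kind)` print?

6

[0]=0xf6 (big-endian) → word 0xf6
lvl:1 @ bit 7 → (0xf6>>7)&0x1 = 0x1
rsvd:1 @ bit 6 → (0xf6>>6)&0x1 = 0x1
chan:1 @ bit 5 → (0xf6>>5)&0x1 = 0x1
slot:1 @ bit 4 → (0xf6>>4)&0x1 = 0x1
id:1 @ bit 3 → (0xf6>>3)&0x1 = 0x0
kind:3 @ bit 0 → (0xf6>>0)&0x7 = 0x6  ←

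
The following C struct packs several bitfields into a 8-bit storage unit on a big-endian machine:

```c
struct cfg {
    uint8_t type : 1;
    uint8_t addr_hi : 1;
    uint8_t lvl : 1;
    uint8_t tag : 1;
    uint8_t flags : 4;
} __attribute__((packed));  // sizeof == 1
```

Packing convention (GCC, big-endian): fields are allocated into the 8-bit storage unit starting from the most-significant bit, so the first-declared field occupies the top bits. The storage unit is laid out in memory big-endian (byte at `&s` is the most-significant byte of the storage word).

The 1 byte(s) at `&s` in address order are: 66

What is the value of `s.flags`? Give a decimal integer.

[0]=0x66 (big-endian) → word 0x66
type [7+:1] = (word>>7) & 0x1 = 0
addr_hi [6+:1] = (word>>6) & 0x1 = 1
lvl [5+:1] = (word>>5) & 0x1 = 1
tag [4+:1] = (word>>4) & 0x1 = 0
flags [0+:4] = (word>>0) & 0xf = 6  ←

6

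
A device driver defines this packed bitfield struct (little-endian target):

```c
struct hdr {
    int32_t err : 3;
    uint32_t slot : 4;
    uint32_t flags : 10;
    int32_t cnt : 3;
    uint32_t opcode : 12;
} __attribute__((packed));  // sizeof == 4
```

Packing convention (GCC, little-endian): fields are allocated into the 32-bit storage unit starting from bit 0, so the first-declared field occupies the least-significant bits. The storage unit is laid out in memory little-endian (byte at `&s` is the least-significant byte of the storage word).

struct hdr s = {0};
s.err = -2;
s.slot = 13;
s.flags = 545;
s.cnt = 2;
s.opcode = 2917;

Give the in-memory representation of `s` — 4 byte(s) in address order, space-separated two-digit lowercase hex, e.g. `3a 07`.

[0+:3] err=-2 & 0x7 = 0x6; word=0x00000006
[3+:4] slot=13 & 0xf = 0xd; word=0x0000006e
[7+:10] flags=545 & 0x3ff = 0x221; word=0x000110ee
[17+:3] cnt=2 & 0x7 = 0x2; word=0x000510ee
[20+:12] opcode=2917 & 0xfff = 0xb65; word=0xb65510ee
word = 0xb65510ee → little-endian bytes:
  [0]=0xee  [1]=0x10  [2]=0x55  [3]=0xb6

ee 10 55 b6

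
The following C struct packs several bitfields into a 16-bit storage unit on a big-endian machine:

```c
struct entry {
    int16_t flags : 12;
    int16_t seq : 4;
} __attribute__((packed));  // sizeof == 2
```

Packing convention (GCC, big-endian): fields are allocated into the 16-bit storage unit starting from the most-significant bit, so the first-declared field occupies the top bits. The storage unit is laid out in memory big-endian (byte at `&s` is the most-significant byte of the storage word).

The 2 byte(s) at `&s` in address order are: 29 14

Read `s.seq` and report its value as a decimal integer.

4

[0]=0x29 [1]=0x14 (big-endian) → word 0x2914
flags:12 @ bit 4 → (0x2914>>4)&0xfff = 0x291
seq:4 @ bit 0 → (0x2914>>0)&0xf = 0x4  ←
seq signed 4b, MSB=0: value = 4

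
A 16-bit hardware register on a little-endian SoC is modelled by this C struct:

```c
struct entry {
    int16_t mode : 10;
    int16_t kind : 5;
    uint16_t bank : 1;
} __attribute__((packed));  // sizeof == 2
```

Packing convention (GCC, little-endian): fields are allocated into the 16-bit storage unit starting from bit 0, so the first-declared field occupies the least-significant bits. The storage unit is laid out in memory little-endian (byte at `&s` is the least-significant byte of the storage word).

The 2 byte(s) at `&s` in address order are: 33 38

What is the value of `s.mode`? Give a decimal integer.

51

[0]=0x33 [1]=0x38 (little-endian) → word 0x3833
mode:10 @ bit 0 → (0x3833>>0)&0x3ff = 0x33  ←
kind:5 @ bit 10 → (0x3833>>10)&0x1f = 0xe
bank:1 @ bit 15 → (0x3833>>15)&0x1 = 0x0
mode signed 10b, MSB=0: value = 51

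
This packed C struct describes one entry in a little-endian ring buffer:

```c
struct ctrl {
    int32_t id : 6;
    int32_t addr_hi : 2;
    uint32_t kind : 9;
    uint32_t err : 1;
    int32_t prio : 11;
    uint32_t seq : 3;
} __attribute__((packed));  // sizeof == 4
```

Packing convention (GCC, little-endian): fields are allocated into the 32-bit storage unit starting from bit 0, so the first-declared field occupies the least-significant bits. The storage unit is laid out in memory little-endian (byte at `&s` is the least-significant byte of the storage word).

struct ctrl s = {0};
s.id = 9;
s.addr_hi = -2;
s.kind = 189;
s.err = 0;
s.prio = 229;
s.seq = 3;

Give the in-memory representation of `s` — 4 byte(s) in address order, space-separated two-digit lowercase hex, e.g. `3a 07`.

89 bd 94 63

[0+:6] id=9 & 0x3f = 0x9; word=0x00000009
[6+:2] addr_hi=-2 & 0x3 = 0x2; word=0x00000089
[8+:9] kind=189 & 0x1ff = 0xbd; word=0x0000bd89
[17+:1] err=0 & 0x1 = 0x0; word=0x0000bd89
[18+:11] prio=229 & 0x7ff = 0xe5; word=0x0394bd89
[29+:3] seq=3 & 0x7 = 0x3; word=0x6394bd89
word = 0x6394bd89 → little-endian bytes:
  [0]=0x89  [1]=0xbd  [2]=0x94  [3]=0x63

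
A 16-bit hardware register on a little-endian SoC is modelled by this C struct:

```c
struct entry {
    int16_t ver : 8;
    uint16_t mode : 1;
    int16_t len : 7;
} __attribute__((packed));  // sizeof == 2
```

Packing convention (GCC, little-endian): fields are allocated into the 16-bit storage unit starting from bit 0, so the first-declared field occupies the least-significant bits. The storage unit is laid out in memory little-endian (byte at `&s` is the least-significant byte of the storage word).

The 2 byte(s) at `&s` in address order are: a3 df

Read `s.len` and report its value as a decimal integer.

[0]=0xa3 [1]=0xdf (little-endian) → word 0xdfa3
ver:8 @ bit 0 → (0xdfa3>>0)&0xff = 0xa3
mode:1 @ bit 8 → (0xdfa3>>8)&0x1 = 0x1
len:7 @ bit 9 → (0xdfa3>>9)&0x7f = 0x6f  ←
len signed 7b, MSB=1: 111 - 128 = -17

-17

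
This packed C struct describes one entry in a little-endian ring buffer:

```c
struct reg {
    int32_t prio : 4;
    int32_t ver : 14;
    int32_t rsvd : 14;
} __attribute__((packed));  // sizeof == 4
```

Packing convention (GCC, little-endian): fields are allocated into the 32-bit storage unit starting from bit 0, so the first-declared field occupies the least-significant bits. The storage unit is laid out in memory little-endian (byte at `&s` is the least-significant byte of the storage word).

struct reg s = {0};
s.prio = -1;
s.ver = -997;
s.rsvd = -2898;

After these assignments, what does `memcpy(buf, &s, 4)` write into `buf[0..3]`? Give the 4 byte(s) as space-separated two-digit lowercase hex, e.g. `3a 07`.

bf c1 bb d2

prio (4b) val=-1 bits=0xf at bit 0: 0x0000000f
ver (14b) val=-997 bits=0x3c1b at bit 4: 0x0003c1bf
rsvd (14b) val=-2898 bits=0x34ae at bit 18: 0xd2bbc1bf
word = 0xd2bbc1bf → little-endian bytes:
  [0]=0xbf  [1]=0xc1  [2]=0xbb  [3]=0xd2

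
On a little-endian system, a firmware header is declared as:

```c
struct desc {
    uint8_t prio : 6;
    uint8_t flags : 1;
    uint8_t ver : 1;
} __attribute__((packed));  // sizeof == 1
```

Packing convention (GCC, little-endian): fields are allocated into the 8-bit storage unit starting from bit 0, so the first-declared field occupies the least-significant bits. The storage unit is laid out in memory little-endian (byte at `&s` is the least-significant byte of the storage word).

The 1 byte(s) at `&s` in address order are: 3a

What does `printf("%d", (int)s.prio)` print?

58

[0]=0x3a (little-endian) → word 0x3a
prio [0+:6] = (word>>0) & 0x3f = 58  ←
flags [6+:1] = (word>>6) & 0x1 = 0
ver [7+:1] = (word>>7) & 0x1 = 0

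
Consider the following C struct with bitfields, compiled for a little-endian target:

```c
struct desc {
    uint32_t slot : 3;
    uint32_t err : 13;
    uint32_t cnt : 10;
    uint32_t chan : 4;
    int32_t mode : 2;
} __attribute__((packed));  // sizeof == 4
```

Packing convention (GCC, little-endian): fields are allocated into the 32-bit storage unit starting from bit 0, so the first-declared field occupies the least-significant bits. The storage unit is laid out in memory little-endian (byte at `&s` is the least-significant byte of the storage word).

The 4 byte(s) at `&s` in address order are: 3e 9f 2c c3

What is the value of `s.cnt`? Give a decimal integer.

[0]=0x3e [1]=0x9f [2]=0x2c [3]=0xc3 (little-endian) → word 0xc32c9f3e
slot:3 @ bit 0 → (0xc32c9f3e>>0)&0x7 = 0x6
err:13 @ bit 3 → (0xc32c9f3e>>3)&0x1fff = 0x13e7
cnt:10 @ bit 16 → (0xc32c9f3e>>16)&0x3ff = 0x32c  ←
chan:4 @ bit 26 → (0xc32c9f3e>>26)&0xf = 0x0
mode:2 @ bit 30 → (0xc32c9f3e>>30)&0x3 = 0x3

812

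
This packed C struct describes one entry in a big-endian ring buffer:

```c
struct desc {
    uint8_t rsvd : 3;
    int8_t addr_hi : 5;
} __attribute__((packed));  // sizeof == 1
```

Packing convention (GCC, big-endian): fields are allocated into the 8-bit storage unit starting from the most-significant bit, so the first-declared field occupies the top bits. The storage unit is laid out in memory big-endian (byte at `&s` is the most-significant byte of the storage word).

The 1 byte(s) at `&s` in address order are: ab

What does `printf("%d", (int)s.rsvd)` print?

[0]=0xab (big-endian) → word 0xab
rsvd [5+:3] = (word>>5) & 0x7 = 5  ←
addr_hi [0+:5] = (word>>0) & 0x1f = 11

5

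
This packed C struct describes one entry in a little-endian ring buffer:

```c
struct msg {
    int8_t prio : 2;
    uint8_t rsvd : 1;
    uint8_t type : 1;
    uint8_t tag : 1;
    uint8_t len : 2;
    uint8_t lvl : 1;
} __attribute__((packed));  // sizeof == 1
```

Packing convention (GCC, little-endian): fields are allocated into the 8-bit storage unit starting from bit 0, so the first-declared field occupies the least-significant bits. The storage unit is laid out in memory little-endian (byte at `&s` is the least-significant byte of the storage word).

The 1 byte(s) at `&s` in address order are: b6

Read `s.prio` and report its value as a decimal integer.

-2

[0]=0xb6 (little-endian) → word 0xb6
prio [0+:2] = (word>>0) & 0x3 = 2  ←
rsvd [2+:1] = (word>>2) & 0x1 = 1
type [3+:1] = (word>>3) & 0x1 = 0
tag [4+:1] = (word>>4) & 0x1 = 1
len [5+:2] = (word>>5) & 0x3 = 1
lvl [7+:1] = (word>>7) & 0x1 = 1
prio signed 2b, MSB=1: 2 - 4 = -2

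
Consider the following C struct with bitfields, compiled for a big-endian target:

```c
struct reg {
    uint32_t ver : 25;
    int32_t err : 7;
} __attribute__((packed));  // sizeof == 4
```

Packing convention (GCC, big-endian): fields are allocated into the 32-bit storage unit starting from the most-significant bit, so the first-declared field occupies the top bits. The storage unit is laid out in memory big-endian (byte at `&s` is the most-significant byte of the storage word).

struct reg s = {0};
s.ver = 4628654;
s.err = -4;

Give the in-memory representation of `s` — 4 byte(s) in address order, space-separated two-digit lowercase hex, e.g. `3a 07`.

ver (25b) val=4628654 bits=0x46a0ae at bit 7: 0x23505700
err (7b) val=-4 bits=0x7c at bit 0: 0x2350577c
word = 0x2350577c → big-endian bytes:
  [0]=0x23  [1]=0x50  [2]=0x57  [3]=0x7c

23 50 57 7c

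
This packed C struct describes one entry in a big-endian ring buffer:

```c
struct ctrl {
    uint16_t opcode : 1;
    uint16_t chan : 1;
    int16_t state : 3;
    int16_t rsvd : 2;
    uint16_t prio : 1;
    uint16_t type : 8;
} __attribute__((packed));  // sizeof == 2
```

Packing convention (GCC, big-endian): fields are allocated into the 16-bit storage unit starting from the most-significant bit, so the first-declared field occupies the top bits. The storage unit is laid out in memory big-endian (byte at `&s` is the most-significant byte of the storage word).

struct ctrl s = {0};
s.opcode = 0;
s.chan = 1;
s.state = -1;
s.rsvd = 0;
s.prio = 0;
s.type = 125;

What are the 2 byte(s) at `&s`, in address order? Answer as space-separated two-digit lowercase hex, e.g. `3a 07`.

opcode (1b) val=0 bits=0x0 at bit 15: 0x0000
chan (1b) val=1 bits=0x1 at bit 14: 0x4000
state (3b) val=-1 bits=0x7 at bit 11: 0x7800
rsvd (2b) val=0 bits=0x0 at bit 9: 0x7800
prio (1b) val=0 bits=0x0 at bit 8: 0x7800
type (8b) val=125 bits=0x7d at bit 0: 0x787d
word = 0x787d → big-endian bytes:
  [0]=0x78  [1]=0x7d

78 7d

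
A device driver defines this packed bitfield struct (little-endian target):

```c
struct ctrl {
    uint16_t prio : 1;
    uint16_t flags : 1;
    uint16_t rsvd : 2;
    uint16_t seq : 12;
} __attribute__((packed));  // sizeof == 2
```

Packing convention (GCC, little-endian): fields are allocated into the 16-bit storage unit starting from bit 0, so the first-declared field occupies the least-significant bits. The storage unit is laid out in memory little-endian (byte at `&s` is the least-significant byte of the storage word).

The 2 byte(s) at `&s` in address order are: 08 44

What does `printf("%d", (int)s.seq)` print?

[0]=0x08 [1]=0x44 (little-endian) → word 0x4408
prio:1 @ bit 0 → (0x4408>>0)&0x1 = 0x0
flags:1 @ bit 1 → (0x4408>>1)&0x1 = 0x0
rsvd:2 @ bit 2 → (0x4408>>2)&0x3 = 0x2
seq:12 @ bit 4 → (0x4408>>4)&0xfff = 0x440  ←

1088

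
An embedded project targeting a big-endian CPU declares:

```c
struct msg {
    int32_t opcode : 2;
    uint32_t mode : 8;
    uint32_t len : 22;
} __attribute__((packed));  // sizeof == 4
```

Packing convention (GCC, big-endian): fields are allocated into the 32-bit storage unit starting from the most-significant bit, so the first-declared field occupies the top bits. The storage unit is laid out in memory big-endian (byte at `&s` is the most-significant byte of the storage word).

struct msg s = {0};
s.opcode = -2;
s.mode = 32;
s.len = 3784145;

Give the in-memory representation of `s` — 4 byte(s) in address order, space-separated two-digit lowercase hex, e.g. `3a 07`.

88 39 bd d1

opcode:2 = -2 → 0x2 << 30 → word 0x80000000
mode:8 = 32 → 0x20 << 22 → word 0x88000000
len:22 = 3784145 → 0x39bdd1 << 0 → word 0x8839bdd1
word = 0x8839bdd1 → big-endian bytes:
  [0]=0x88  [1]=0x39  [2]=0xbd  [3]=0xd1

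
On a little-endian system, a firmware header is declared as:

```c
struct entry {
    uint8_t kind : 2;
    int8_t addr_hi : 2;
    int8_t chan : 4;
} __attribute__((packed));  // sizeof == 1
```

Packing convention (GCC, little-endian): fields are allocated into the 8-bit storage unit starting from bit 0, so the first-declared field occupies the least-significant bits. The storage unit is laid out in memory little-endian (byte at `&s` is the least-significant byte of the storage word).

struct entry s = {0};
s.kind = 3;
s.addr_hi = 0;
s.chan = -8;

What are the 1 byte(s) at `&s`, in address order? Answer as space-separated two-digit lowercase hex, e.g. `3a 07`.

[0+:2] kind=3 & 0x3 = 0x3; word=0x03
[2+:2] addr_hi=0 & 0x3 = 0x0; word=0x03
[4+:4] chan=-8 & 0xf = 0x8; word=0x83
word = 0x83 → little-endian bytes:
  [0]=0x83

83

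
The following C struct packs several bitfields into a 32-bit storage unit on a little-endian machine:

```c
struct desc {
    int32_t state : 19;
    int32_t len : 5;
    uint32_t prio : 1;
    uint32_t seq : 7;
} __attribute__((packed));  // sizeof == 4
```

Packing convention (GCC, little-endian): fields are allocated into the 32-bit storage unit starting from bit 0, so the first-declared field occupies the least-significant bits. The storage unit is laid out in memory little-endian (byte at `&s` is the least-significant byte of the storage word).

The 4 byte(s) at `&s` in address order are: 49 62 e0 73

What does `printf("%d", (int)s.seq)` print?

[0]=0x49 [1]=0x62 [2]=0xe0 [3]=0x73 (little-endian) → word 0x73e06249
state:19 @ bit 0 → (0x73e06249>>0)&0x7ffff = 0x6249
len:5 @ bit 19 → (0x73e06249>>19)&0x1f = 0x1c
prio:1 @ bit 24 → (0x73e06249>>24)&0x1 = 0x1
seq:7 @ bit 25 → (0x73e06249>>25)&0x7f = 0x39  ←

57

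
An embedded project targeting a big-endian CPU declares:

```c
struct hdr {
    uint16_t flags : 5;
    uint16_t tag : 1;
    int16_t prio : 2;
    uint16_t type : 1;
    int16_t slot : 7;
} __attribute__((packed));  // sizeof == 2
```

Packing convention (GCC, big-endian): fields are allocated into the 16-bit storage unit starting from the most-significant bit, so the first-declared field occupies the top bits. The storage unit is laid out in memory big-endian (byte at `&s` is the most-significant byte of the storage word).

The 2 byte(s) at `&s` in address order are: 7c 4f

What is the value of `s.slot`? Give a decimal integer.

-49

[0]=0x7c [1]=0x4f (big-endian) → word 0x7c4f
flags [11+:5] = (word>>11) & 0x1f = 15
tag [10+:1] = (word>>10) & 0x1 = 1
prio [8+:2] = (word>>8) & 0x3 = 0
type [7+:1] = (word>>7) & 0x1 = 0
slot [0+:7] = (word>>0) & 0x7f = 79  ←
slot signed 7b, MSB=1: 79 - 128 = -49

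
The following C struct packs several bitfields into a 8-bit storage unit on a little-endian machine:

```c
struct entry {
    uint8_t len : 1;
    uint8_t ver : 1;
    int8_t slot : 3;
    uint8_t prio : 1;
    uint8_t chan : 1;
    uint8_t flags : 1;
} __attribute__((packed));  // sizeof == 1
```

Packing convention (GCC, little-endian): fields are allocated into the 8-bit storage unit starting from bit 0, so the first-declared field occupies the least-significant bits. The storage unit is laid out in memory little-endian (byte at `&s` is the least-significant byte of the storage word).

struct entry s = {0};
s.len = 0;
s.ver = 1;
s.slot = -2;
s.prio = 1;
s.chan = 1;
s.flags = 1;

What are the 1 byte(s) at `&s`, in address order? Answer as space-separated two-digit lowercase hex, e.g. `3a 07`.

len (1b) val=0 bits=0x0 at bit 0: 0x00
ver (1b) val=1 bits=0x1 at bit 1: 0x02
slot (3b) val=-2 bits=0x6 at bit 2: 0x1a
prio (1b) val=1 bits=0x1 at bit 5: 0x3a
chan (1b) val=1 bits=0x1 at bit 6: 0x7a
flags (1b) val=1 bits=0x1 at bit 7: 0xfa
word = 0xfa → little-endian bytes:
  [0]=0xfa

fa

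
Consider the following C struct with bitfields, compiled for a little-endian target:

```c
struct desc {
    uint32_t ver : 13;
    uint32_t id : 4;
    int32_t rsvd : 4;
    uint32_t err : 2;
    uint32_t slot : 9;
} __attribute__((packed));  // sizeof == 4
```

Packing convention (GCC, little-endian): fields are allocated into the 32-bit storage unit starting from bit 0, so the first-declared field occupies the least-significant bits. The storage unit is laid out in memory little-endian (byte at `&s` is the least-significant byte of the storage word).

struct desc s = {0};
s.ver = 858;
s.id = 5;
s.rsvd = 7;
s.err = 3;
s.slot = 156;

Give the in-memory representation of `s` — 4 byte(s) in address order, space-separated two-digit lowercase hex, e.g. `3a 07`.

ver:13 = 858 → 0x35a << 0 → word 0x0000035a
id:4 = 5 → 0x5 << 13 → word 0x0000a35a
rsvd:4 = 7 → 0x7 << 17 → word 0x000ea35a
err:2 = 3 → 0x3 << 21 → word 0x006ea35a
slot:9 = 156 → 0x9c << 23 → word 0x4e6ea35a
word = 0x4e6ea35a → little-endian bytes:
  [0]=0x5a  [1]=0xa3  [2]=0x6e  [3]=0x4e

5a a3 6e 4e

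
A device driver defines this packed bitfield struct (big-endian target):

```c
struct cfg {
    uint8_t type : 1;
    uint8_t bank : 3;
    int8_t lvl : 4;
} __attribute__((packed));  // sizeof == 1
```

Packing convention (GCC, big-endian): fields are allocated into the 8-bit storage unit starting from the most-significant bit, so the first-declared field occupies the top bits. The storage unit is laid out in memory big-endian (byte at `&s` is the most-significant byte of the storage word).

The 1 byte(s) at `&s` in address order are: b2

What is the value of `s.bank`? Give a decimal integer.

[0]=0xb2 (big-endian) → word 0xb2
type [7+:1] = (word>>7) & 0x1 = 1
bank [4+:3] = (word>>4) & 0x7 = 3  ←
lvl [0+:4] = (word>>0) & 0xf = 2

3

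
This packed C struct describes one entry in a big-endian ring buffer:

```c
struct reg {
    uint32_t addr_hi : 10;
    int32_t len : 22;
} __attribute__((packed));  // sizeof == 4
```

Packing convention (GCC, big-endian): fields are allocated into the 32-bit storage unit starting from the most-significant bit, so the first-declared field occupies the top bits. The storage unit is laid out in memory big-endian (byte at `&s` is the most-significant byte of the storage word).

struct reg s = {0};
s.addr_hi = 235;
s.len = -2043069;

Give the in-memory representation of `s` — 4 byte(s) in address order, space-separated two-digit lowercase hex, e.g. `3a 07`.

3a e0 d3 43

addr_hi (10b) val=235 bits=0xeb at bit 22: 0x3ac00000
len (22b) val=-2043069 bits=0x20d343 at bit 0: 0x3ae0d343
word = 0x3ae0d343 → big-endian bytes:
  [0]=0x3a  [1]=0xe0  [2]=0xd3  [3]=0x43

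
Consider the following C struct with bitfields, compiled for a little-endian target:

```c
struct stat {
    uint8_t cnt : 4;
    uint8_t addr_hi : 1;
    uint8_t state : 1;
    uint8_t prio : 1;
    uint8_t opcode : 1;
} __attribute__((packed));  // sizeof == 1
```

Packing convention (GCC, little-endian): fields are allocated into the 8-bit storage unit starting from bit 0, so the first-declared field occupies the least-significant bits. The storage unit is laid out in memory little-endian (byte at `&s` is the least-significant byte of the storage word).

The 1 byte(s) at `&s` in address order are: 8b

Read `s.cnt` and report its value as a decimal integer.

[0]=0x8b (little-endian) → word 0x8b
cnt:4 @ bit 0 → (0x8b>>0)&0xf = 0xb  ←
addr_hi:1 @ bit 4 → (0x8b>>4)&0x1 = 0x0
state:1 @ bit 5 → (0x8b>>5)&0x1 = 0x0
prio:1 @ bit 6 → (0x8b>>6)&0x1 = 0x0
opcode:1 @ bit 7 → (0x8b>>7)&0x1 = 0x1

11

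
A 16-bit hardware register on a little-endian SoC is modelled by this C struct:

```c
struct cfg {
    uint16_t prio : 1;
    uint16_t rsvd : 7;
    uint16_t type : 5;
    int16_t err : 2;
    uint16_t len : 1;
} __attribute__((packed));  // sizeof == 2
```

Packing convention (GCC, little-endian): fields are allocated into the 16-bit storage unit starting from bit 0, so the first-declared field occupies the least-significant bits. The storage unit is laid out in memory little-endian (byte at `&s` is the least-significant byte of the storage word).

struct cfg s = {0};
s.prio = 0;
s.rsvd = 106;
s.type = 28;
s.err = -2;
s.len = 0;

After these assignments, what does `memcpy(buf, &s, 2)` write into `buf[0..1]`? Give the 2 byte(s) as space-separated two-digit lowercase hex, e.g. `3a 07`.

d4 5c

[0+:1] prio=0 & 0x1 = 0x0; word=0x0000
[1+:7] rsvd=106 & 0x7f = 0x6a; word=0x00d4
[8+:5] type=28 & 0x1f = 0x1c; word=0x1cd4
[13+:2] err=-2 & 0x3 = 0x2; word=0x5cd4
[15+:1] len=0 & 0x1 = 0x0; word=0x5cd4
word = 0x5cd4 → little-endian bytes:
  [0]=0xd4  [1]=0x5c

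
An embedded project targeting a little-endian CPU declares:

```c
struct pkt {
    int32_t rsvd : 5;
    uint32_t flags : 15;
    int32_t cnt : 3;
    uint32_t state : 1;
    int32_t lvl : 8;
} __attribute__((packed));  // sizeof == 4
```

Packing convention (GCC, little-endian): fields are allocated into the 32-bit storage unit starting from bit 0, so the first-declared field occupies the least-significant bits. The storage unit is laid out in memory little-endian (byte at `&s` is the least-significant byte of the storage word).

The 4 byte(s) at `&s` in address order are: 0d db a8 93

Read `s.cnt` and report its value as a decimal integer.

2

[0]=0x0d [1]=0xdb [2]=0xa8 [3]=0x93 (little-endian) → word 0x93a8db0d
rsvd [0+:5] = (word>>0) & 0x1f = 13
flags [5+:15] = (word>>5) & 0x7fff = 18136
cnt [20+:3] = (word>>20) & 0x7 = 2  ←
state [23+:1] = (word>>23) & 0x1 = 1
lvl [24+:8] = (word>>24) & 0xff = 147
cnt signed 3b, MSB=0: value = 2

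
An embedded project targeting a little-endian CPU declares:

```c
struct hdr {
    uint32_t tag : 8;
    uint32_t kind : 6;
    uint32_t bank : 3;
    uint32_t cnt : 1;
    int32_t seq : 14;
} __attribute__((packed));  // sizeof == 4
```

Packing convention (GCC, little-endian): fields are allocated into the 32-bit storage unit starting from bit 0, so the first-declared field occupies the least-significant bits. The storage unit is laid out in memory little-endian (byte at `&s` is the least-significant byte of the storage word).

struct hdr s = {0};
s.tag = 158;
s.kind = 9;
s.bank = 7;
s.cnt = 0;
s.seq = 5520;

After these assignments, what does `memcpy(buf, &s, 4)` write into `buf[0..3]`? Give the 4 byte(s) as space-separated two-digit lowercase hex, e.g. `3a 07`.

tag (8b) val=158 bits=0x9e at bit 0: 0x0000009e
kind (6b) val=9 bits=0x9 at bit 8: 0x0000099e
bank (3b) val=7 bits=0x7 at bit 14: 0x0001c99e
cnt (1b) val=0 bits=0x0 at bit 17: 0x0001c99e
seq (14b) val=5520 bits=0x1590 at bit 18: 0x5641c99e
word = 0x5641c99e → little-endian bytes:
  [0]=0x9e  [1]=0xc9  [2]=0x41  [3]=0x56

9e c9 41 56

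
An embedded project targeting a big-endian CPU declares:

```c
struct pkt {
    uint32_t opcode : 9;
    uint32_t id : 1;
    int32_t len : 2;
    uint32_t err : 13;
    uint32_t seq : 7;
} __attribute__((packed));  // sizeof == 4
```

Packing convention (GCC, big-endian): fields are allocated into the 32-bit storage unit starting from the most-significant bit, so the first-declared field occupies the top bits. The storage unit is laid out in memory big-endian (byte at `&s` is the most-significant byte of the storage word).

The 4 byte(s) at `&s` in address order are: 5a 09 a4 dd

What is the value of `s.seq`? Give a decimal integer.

[0]=0x5a [1]=0x09 [2]=0xa4 [3]=0xdd (big-endian) → word 0x5a09a4dd
opcode [23+:9] = (word>>23) & 0x1ff = 180
id [22+:1] = (word>>22) & 0x1 = 0
len [20+:2] = (word>>20) & 0x3 = 0
err [7+:13] = (word>>7) & 0x1fff = 4937
seq [0+:7] = (word>>0) & 0x7f = 93  ←

93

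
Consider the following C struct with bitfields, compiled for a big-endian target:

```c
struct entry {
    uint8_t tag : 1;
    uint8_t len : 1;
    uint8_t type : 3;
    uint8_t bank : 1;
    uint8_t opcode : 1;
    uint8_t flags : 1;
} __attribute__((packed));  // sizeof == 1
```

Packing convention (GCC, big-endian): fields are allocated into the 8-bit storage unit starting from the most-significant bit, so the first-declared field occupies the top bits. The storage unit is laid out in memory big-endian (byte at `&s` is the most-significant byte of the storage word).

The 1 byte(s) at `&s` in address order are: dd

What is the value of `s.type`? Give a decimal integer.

3

[0]=0xdd (big-endian) → word 0xdd
tag:1 @ bit 7 → (0xdd>>7)&0x1 = 0x1
len:1 @ bit 6 → (0xdd>>6)&0x1 = 0x1
type:3 @ bit 3 → (0xdd>>3)&0x7 = 0x3  ←
bank:1 @ bit 2 → (0xdd>>2)&0x1 = 0x1
opcode:1 @ bit 1 → (0xdd>>1)&0x1 = 0x0
flags:1 @ bit 0 → (0xdd>>0)&0x1 = 0x1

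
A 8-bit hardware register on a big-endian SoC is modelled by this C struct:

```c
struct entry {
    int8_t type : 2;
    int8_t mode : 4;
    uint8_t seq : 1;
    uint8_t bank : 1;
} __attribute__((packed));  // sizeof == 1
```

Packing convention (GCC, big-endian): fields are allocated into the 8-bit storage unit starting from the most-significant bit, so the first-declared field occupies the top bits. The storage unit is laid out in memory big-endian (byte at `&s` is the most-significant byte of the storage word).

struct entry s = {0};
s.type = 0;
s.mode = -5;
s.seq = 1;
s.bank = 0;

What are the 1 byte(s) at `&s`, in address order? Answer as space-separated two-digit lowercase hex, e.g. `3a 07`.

[6+:2] type=0 & 0x3 = 0x0; word=0x00
[2+:4] mode=-5 & 0xf = 0xb; word=0x2c
[1+:1] seq=1 & 0x1 = 0x1; word=0x2e
[0+:1] bank=0 & 0x1 = 0x0; word=0x2e
word = 0x2e → big-endian bytes:
  [0]=0x2e

2e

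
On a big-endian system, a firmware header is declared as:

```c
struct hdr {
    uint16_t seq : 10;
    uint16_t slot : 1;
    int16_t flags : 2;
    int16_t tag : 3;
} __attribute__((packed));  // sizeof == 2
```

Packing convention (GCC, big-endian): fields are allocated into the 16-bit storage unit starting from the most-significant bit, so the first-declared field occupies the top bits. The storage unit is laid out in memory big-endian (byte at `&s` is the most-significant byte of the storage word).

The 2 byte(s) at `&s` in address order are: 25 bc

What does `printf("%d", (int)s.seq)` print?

150

[0]=0x25 [1]=0xbc (big-endian) → word 0x25bc
seq:10 @ bit 6 → (0x25bc>>6)&0x3ff = 0x96  ←
slot:1 @ bit 5 → (0x25bc>>5)&0x1 = 0x1
flags:2 @ bit 3 → (0x25bc>>3)&0x3 = 0x3
tag:3 @ bit 0 → (0x25bc>>0)&0x7 = 0x4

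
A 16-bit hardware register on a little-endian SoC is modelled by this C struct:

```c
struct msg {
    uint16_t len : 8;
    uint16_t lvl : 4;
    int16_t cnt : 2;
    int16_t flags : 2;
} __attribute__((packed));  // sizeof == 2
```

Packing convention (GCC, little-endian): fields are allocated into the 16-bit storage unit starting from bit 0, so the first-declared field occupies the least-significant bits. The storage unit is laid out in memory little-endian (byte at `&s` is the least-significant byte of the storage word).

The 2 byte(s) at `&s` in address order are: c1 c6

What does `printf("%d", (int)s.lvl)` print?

6

[0]=0xc1 [1]=0xc6 (little-endian) → word 0xc6c1
len [0+:8] = (word>>0) & 0xff = 193
lvl [8+:4] = (word>>8) & 0xf = 6  ←
cnt [12+:2] = (word>>12) & 0x3 = 0
flags [14+:2] = (word>>14) & 0x3 = 3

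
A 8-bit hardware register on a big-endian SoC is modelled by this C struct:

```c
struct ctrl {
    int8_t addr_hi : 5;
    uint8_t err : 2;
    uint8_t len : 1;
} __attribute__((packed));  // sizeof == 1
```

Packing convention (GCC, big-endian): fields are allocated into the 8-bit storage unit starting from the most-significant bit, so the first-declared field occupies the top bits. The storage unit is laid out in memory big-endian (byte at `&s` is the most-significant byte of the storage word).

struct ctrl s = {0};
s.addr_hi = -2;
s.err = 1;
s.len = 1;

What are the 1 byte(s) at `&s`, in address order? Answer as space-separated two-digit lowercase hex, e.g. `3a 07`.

f3

[3+:5] addr_hi=-2 & 0x1f = 0x1e; word=0xf0
[1+:2] err=1 & 0x3 = 0x1; word=0xf2
[0+:1] len=1 & 0x1 = 0x1; word=0xf3
word = 0xf3 → big-endian bytes:
  [0]=0xf3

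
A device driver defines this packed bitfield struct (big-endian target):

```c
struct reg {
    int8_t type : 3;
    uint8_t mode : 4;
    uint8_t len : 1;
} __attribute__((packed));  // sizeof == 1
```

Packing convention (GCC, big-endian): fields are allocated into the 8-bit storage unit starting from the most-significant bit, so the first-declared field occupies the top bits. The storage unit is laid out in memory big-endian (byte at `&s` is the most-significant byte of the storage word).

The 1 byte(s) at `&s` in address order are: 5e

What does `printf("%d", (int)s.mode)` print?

[0]=0x5e (big-endian) → word 0x5e
type [5+:3] = (word>>5) & 0x7 = 2
mode [1+:4] = (word>>1) & 0xf = 15  ←
len [0+:1] = (word>>0) & 0x1 = 0

15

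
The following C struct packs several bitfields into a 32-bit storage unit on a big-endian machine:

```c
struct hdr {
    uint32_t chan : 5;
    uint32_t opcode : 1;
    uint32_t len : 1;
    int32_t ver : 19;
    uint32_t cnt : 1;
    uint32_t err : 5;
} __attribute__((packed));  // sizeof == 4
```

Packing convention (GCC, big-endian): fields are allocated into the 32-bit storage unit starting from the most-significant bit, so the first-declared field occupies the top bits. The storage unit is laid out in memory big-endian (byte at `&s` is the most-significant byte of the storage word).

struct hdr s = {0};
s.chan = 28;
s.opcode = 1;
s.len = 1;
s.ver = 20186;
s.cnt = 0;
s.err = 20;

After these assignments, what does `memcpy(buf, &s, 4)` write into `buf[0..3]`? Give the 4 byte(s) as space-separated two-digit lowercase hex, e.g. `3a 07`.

chan (5b) val=28 bits=0x1c at bit 27: 0xe0000000
opcode (1b) val=1 bits=0x1 at bit 26: 0xe4000000
len (1b) val=1 bits=0x1 at bit 25: 0xe6000000
ver (19b) val=20186 bits=0x4eda at bit 6: 0xe613b680
cnt (1b) val=0 bits=0x0 at bit 5: 0xe613b680
err (5b) val=20 bits=0x14 at bit 0: 0xe613b694
word = 0xe613b694 → big-endian bytes:
  [0]=0xe6  [1]=0x13  [2]=0xb6  [3]=0x94

e6 13 b6 94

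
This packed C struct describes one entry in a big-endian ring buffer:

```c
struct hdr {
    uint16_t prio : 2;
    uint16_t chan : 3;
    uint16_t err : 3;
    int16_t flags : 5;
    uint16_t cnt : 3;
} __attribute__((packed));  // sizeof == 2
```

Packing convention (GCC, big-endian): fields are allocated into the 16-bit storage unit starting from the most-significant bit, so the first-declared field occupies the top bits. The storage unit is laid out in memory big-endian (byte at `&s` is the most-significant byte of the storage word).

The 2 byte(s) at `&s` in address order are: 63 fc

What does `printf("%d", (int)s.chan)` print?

4

[0]=0x63 [1]=0xfc (big-endian) → word 0x63fc
prio:2 @ bit 14 → (0x63fc>>14)&0x3 = 0x1
chan:3 @ bit 11 → (0x63fc>>11)&0x7 = 0x4  ←
err:3 @ bit 8 → (0x63fc>>8)&0x7 = 0x3
flags:5 @ bit 3 → (0x63fc>>3)&0x1f = 0x1f
cnt:3 @ bit 0 → (0x63fc>>0)&0x7 = 0x4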